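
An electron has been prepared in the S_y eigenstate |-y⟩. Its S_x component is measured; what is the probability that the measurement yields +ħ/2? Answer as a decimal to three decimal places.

0.500

In the S_z basis, |-y⟩ = (|↑⟩ - i|↓⟩)/√2 and |+x⟩ = (|↑⟩ + |↓⟩)/√2.
|⟨+x|-y⟩|² = 1/2.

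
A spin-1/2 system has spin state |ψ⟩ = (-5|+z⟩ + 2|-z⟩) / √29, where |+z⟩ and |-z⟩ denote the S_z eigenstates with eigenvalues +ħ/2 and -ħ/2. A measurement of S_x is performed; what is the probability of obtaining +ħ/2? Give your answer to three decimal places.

|+x⟩ = (|+z⟩ + |-z⟩)/√2, so ⟨+x|ψ⟩ = (-3) / (√2·√29).
P = |-3|² / 58 = 9/58.

0.155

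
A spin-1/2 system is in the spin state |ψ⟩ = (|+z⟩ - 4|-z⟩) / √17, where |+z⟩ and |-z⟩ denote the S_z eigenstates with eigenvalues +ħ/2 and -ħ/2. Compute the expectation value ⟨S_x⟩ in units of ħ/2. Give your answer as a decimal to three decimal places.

⟨σ_x⟩ = 2 Re(a* b)/(|a|²+|b|²) with a = 1, b = -4.
a* b = -4, so ⟨σ_x⟩ = -8/17.
⟨S_x⟩ = (ħ/2)·⟨σ_x⟩.

-0.471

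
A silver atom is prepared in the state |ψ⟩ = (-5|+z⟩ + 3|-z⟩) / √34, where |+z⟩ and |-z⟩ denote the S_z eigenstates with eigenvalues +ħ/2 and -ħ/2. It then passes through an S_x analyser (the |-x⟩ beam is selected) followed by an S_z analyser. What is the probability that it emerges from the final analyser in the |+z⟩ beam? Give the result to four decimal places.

First analyser (S_x): P(|-x⟩) = |⟨-x|ψ⟩|² = 64/68.
After stage 1 the state is |-x⟩; P(|+z⟩) = |⟨+z|-x⟩|² = 1/2.
Joint probability = 64/68 × 1/2 = 0.4706.

0.4706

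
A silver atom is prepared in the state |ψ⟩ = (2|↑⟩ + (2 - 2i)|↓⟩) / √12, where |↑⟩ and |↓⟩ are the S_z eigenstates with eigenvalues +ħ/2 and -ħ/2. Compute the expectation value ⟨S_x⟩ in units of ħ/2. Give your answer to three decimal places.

0.667

⟨σ_x⟩ = 2 Re(a* b)/(|a|²+|b|²) with a = 2, b = (2 - 2i).
a* b = (4 - 4i), so ⟨σ_x⟩ = 8/12.
⟨S_x⟩ = (ħ/2)·⟨σ_x⟩.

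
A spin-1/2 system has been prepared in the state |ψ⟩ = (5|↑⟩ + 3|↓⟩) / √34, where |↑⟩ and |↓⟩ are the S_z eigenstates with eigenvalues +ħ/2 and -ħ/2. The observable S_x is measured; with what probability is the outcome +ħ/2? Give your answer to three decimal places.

0.941

|+x⟩ = (|↑⟩ + |↓⟩)/√2, so ⟨+x|ψ⟩ = (8) / (√2·√34).
P = |8|² / 68 = 64/68.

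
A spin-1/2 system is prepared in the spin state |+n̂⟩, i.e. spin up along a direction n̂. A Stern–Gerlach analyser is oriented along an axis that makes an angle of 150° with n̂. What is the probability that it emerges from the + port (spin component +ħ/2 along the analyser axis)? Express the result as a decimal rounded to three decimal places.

0.067

For spin-½, the probability of finding spin-up along an axis at angle θ to the initial spin direction is cos²(θ/2); spin-down is sin²(θ/2).
θ = 150°, so P = cos²(75°) ≈ 0.067.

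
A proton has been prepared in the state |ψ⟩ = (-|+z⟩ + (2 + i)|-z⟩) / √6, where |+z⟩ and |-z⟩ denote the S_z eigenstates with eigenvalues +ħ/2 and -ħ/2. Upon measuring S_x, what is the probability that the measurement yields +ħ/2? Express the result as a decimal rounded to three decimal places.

0.167

|+x⟩ = (|+z⟩ + |-z⟩)/√2, so ⟨+x|ψ⟩ = (1 + i) / (√2·√6).
P = |1 + i|² / 12 = 2/12.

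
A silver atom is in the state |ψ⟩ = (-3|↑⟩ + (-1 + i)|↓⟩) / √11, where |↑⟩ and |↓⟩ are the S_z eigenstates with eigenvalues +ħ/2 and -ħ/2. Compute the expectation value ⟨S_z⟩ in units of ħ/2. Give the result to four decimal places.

0.6364

⟨σ_z⟩ = |a|² - |b|² divided by |a|²+|b|², with a, b the |↑⟩, |↓⟩ amplitudes.
= (9 - 2)/11 = 7/11.
⟨S_z⟩ = (ħ/2)·⟨σ_z⟩.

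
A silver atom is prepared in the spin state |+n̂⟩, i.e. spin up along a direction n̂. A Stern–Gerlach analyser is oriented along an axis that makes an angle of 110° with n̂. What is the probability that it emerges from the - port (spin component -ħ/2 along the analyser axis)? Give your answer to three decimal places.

0.671

For spin-½, the probability of finding spin-up along an axis at angle θ to the initial spin direction is cos²(θ/2); spin-down is sin²(θ/2).
θ = 110°, so P = sin²(55°) ≈ 0.671.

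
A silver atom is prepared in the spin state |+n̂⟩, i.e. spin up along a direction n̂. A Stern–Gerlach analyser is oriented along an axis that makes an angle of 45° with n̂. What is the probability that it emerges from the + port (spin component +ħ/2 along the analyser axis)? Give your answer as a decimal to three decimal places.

For spin-½, the probability of finding spin-up along an axis at angle θ to the initial spin direction is cos²(θ/2); spin-down is sin²(θ/2).
θ = 45°, so P = cos²(22.5°) ≈ 0.854.

0.854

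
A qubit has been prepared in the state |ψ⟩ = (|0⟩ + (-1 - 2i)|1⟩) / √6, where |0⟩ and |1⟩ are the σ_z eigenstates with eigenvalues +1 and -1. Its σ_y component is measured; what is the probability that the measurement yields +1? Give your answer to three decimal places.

0.167

|+y⟩ = (|0⟩ + i|1⟩)/√2, so ⟨+y|ψ⟩ = (-1 + i) / (√2·√6).
P = |-1 + i|² / 12 = 2/12.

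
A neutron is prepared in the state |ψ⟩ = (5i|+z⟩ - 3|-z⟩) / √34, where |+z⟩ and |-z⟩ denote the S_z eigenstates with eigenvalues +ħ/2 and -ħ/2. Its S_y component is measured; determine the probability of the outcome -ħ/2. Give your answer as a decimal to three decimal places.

|-y⟩ = (|+z⟩ - i|-z⟩)/√2, so ⟨-y|ψ⟩ = (2i) / (√2·√34).
P = |2i|² / 68 = 4/68.

0.059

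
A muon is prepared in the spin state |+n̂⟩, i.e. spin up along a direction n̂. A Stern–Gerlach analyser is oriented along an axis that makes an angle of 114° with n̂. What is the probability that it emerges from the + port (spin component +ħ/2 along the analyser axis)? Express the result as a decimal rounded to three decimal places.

0.297

For spin-½, the probability of finding spin-up along an axis at angle θ to the initial spin direction is cos²(θ/2); spin-down is sin²(θ/2).
θ = 114°, so P = cos²(57°) ≈ 0.297.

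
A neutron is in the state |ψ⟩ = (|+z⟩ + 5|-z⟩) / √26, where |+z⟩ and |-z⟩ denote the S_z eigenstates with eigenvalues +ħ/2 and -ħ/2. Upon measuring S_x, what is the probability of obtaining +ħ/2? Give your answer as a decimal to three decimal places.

0.692

|+x⟩ = (|+z⟩ + |-z⟩)/√2, so ⟨+x|ψ⟩ = (6) / (√2·√26).
P = |6|² / 52 = 36/52.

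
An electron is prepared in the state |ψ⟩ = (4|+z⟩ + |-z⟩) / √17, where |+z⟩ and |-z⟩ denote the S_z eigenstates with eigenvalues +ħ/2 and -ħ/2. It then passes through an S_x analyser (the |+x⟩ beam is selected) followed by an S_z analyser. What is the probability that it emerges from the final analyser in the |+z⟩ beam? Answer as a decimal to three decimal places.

First analyser (S_x): P(|+x⟩) = |⟨+x|ψ⟩|² = 25/34.
After stage 1 the state is |+x⟩; P(|+z⟩) = |⟨+z|+x⟩|² = 1/2.
Joint probability = 25/34 × 1/2 = 0.368.

0.368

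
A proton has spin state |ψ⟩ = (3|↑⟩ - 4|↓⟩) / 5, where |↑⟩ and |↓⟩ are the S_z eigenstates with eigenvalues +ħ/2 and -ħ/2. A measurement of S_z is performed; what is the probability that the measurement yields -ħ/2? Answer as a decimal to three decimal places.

0.640

The -ħ/2 outcome corresponds to |↓⟩. Its amplitude in |ψ⟩ is -4/5.
P = |-4|² / 25 = 16/25.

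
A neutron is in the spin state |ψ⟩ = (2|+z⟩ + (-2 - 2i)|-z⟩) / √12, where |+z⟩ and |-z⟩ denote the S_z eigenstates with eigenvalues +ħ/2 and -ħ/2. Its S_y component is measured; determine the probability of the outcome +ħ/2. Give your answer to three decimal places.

|+y⟩ = (|+z⟩ + i|-z⟩)/√2, so ⟨+y|ψ⟩ = (2i) / (√2·√12).
P = |2i|² / 24 = 4/24.

0.167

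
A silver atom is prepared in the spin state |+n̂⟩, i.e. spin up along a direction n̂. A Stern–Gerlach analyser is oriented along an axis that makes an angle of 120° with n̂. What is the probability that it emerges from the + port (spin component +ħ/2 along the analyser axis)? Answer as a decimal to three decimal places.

For spin-½, the probability of finding spin-up along an axis at angle θ to the initial spin direction is cos²(θ/2); spin-down is sin²(θ/2).
θ = 120°, so P = cos²(60°) ≈ 0.250.

0.250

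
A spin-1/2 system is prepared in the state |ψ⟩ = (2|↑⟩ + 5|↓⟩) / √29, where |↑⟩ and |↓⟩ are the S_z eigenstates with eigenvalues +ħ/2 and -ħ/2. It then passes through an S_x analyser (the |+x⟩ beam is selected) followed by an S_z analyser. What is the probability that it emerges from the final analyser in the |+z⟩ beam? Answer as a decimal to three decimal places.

First analyser (S_x): P(|+x⟩) = |⟨+x|ψ⟩|² = 49/58.
After stage 1 the state is |+x⟩; P(|+z⟩) = |⟨+z|+x⟩|² = 1/2.
Joint probability = 49/58 × 1/2 = 0.422.

0.422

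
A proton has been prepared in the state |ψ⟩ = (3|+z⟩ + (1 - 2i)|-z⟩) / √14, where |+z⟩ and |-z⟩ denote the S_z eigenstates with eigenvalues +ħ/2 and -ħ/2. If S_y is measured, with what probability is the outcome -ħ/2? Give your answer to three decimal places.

|-y⟩ = (|+z⟩ - i|-z⟩)/√2, so ⟨-y|ψ⟩ = (5 + i) / (√2·√14).
P = |5 + i|² / 28 = 26/28.

0.929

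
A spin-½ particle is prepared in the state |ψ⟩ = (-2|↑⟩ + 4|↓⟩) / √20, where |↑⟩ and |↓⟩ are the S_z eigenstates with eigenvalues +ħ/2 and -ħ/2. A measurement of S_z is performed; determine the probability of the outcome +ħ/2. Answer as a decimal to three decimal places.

The +ħ/2 outcome corresponds to |↑⟩. Its amplitude in |ψ⟩ is -2/√20.
P = |-2|² / 20 = 4/20.

0.200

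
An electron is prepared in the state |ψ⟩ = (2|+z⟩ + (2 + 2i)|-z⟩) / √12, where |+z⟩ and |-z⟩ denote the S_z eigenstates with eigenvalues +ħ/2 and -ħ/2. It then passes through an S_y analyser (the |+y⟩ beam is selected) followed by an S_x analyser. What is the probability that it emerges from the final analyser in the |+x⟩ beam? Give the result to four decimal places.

0.4167

First analyser (S_y): P(|+y⟩) = |⟨+y|ψ⟩|² = 20/24.
After stage 1 the state is |+y⟩; P(|+x⟩) = |⟨+x|+y⟩|² = 1/2.
Joint probability = 20/24 × 1/2 = 0.4167.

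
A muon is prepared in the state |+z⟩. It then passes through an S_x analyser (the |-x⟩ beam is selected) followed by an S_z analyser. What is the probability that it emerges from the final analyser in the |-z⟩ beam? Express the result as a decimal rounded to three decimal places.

0.250

First analyser (S_x): from |+z⟩, P(|-x⟩) = 1/2.
After stage 1 the state is |-x⟩; P(|-z⟩) = |⟨-z|-x⟩|² = 1/2.
Joint probability = 1/2 × 1/2 = 0.250.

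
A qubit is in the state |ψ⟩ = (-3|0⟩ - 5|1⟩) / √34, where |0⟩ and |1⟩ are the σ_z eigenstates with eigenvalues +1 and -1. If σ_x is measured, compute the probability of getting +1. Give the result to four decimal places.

|+x⟩ = (|0⟩ + |1⟩)/√2, so ⟨+x|ψ⟩ = (-8) / (√2·√34).
P = |-8|² / 68 = 64/68.

0.9412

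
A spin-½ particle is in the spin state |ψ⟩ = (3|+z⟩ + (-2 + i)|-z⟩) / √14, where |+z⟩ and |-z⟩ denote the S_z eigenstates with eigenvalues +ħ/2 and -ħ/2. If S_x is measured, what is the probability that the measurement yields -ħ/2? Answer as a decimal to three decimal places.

|-x⟩ = (|+z⟩ - |-z⟩)/√2, so ⟨-x|ψ⟩ = (5 - i) / (√2·√14).
P = |5 - i|² / 28 = 26/28.

0.929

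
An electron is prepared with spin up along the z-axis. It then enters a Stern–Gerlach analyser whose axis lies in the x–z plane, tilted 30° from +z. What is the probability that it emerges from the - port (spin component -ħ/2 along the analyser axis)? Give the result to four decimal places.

0.0670

For spin-½, the probability of finding spin-up along an axis at angle θ to the initial spin direction is cos²(θ/2); spin-down is sin²(θ/2).
θ = 30°, so P = sin²(15°) ≈ 0.0670.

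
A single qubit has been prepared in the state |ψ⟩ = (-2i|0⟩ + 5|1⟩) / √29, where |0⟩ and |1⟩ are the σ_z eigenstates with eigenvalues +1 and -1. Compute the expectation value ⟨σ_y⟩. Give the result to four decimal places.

0.6897

⟨σ_y⟩ = 2 Im(a* b)/(|a|²+|b|²) with a = -2i, b = 5.
a* b = 10i, so ⟨σ_y⟩ = 20/29.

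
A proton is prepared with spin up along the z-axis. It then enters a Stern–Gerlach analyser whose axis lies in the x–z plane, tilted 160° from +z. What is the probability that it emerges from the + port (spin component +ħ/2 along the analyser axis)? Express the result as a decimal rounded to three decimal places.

0.030

For spin-½, the probability of finding spin-up along an axis at angle θ to the initial spin direction is cos²(θ/2); spin-down is sin²(θ/2).
θ = 160°, so P = cos²(80°) ≈ 0.030.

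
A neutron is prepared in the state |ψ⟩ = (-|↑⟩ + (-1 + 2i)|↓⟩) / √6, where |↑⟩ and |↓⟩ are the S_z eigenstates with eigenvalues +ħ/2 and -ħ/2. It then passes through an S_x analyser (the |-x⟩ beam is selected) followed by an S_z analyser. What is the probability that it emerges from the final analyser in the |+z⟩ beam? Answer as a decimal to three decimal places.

First analyser (S_x): P(|-x⟩) = |⟨-x|ψ⟩|² = 4/12.
After stage 1 the state is |-x⟩; P(|+z⟩) = |⟨+z|-x⟩|² = 1/2.
Joint probability = 4/12 × 1/2 = 0.167.

0.167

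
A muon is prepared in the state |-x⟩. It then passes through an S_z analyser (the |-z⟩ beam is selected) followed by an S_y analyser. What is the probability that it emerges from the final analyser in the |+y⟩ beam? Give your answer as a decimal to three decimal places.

First analyser (S_z): from |-x⟩, P(|-z⟩) = 1/2.
After stage 1 the state is |-z⟩; P(|+y⟩) = |⟨+y|-z⟩|² = 1/2.
Joint probability = 1/2 × 1/2 = 0.250.

0.250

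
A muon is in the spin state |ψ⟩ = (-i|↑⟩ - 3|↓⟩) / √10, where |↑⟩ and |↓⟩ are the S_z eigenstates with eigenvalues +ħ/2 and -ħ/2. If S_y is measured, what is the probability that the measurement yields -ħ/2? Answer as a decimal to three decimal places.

|-y⟩ = (|↑⟩ - i|↓⟩)/√2, so ⟨-y|ψ⟩ = (-4i) / (√2·√10).
P = |-4i|² / 20 = 16/20.

0.800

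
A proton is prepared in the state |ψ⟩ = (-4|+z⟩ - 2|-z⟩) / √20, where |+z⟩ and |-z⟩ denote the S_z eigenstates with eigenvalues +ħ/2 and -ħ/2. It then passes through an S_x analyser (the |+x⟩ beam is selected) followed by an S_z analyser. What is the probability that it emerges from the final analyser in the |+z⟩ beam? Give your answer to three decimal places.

0.450

First analyser (S_x): P(|+x⟩) = |⟨+x|ψ⟩|² = 36/40.
After stage 1 the state is |+x⟩; P(|+z⟩) = |⟨+z|+x⟩|² = 1/2.
Joint probability = 36/40 × 1/2 = 0.450.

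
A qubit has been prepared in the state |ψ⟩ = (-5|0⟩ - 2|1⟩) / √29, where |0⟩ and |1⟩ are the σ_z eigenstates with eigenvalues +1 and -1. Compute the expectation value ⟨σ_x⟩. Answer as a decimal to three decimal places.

⟨σ_x⟩ = 2 Re(a* b)/(|a|²+|b|²) with a = -5, b = -2.
a* b = 10, so ⟨σ_x⟩ = 20/29.

0.690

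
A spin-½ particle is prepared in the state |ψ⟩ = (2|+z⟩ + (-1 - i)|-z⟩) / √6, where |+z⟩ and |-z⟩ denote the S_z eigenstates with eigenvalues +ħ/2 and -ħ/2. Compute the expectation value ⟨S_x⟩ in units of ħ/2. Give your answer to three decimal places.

-0.667

⟨σ_x⟩ = 2 Re(a* b)/(|a|²+|b|²) with a = 2, b = (-1 - i).
a* b = (-2 - 2i), so ⟨σ_x⟩ = -4/6.
⟨S_x⟩ = (ħ/2)·⟨σ_x⟩.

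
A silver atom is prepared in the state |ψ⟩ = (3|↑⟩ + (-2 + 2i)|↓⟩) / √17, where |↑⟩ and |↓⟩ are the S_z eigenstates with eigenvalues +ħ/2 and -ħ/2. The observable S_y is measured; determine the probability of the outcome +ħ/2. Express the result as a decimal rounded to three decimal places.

0.853

|+y⟩ = (|↑⟩ + i|↓⟩)/√2, so ⟨+y|ψ⟩ = (5 + 2i) / (√2·√17).
P = |5 + 2i|² / 34 = 29/34.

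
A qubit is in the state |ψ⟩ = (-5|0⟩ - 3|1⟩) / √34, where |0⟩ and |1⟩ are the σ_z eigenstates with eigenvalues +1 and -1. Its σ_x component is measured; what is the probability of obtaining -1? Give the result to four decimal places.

|-x⟩ = (|0⟩ - |1⟩)/√2, so ⟨-x|ψ⟩ = (-2) / (√2·√34).
P = |-2|² / 68 = 4/68.

0.0588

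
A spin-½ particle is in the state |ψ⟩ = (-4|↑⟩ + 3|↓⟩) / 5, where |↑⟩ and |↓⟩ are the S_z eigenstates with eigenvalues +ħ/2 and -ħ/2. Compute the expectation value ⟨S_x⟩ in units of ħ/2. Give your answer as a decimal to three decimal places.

-0.960

⟨σ_x⟩ = 2 Re(a* b)/(|a|²+|b|²) with a = -4, b = 3.
a* b = -12, so ⟨σ_x⟩ = -24/25.
⟨S_x⟩ = (ħ/2)·⟨σ_x⟩.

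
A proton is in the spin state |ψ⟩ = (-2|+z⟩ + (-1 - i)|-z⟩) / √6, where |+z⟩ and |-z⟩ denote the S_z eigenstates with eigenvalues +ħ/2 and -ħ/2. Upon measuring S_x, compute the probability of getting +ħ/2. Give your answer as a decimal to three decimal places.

0.833

|+x⟩ = (|+z⟩ + |-z⟩)/√2, so ⟨+x|ψ⟩ = (-3 - i) / (√2·√6).
P = |-3 - i|² / 12 = 10/12.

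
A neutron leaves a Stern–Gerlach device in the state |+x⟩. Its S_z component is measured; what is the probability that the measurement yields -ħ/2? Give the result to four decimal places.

0.5000

In the S_z basis, |+x⟩ = (|+z⟩ + |-z⟩)/√2 and |-z⟩ = |-z⟩.
|⟨-z|+x⟩|² = 1/2.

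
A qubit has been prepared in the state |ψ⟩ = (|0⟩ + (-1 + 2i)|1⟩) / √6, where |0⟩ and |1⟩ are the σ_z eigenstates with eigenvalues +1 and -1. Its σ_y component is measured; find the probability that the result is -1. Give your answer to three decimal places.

|-y⟩ = (|0⟩ - i|1⟩)/√2, so ⟨-y|ψ⟩ = (-1 - i) / (√2·√6).
P = |-1 - i|² / 12 = 2/12.

0.167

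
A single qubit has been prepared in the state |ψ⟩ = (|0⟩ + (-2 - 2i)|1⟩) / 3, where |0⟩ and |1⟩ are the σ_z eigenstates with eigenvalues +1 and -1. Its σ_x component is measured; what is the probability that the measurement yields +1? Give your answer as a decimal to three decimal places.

|+x⟩ = (|0⟩ + |1⟩)/√2, so ⟨+x|ψ⟩ = (-1 - 2i) / (√2·3).
P = |-1 - 2i|² / 18 = 5/18.

0.278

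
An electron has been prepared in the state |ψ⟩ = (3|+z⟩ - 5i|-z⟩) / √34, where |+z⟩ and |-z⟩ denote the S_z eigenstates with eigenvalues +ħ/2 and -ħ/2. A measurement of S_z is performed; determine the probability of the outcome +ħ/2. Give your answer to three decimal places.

The +ħ/2 outcome corresponds to |+z⟩. Its amplitude in |ψ⟩ is 3/√34.
P = |3|² / 34 = 9/34.

0.265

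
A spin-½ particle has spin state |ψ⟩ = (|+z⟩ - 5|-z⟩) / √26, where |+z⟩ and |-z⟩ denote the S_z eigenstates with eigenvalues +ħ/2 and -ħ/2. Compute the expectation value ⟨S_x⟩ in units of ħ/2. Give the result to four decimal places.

-0.3846

⟨σ_x⟩ = 2 Re(a* b)/(|a|²+|b|²) with a = 1, b = -5.
a* b = -5, so ⟨σ_x⟩ = -10/26.
⟨S_x⟩ = (ħ/2)·⟨σ_x⟩.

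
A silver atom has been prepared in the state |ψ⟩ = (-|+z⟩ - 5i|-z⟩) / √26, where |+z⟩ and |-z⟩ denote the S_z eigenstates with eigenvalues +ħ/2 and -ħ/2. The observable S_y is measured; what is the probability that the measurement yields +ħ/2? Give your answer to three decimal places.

0.692

|+y⟩ = (|+z⟩ + i|-z⟩)/√2, so ⟨+y|ψ⟩ = (-6) / (√2·√26).
P = |-6|² / 52 = 36/52.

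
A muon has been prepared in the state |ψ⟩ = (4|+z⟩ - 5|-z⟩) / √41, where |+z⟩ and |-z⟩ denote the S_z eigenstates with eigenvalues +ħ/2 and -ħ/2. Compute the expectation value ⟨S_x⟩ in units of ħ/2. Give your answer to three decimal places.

⟨σ_x⟩ = 2 Re(a* b)/(|a|²+|b|²) with a = 4, b = -5.
a* b = -20, so ⟨σ_x⟩ = -40/41.
⟨S_x⟩ = (ħ/2)·⟨σ_x⟩.

-0.976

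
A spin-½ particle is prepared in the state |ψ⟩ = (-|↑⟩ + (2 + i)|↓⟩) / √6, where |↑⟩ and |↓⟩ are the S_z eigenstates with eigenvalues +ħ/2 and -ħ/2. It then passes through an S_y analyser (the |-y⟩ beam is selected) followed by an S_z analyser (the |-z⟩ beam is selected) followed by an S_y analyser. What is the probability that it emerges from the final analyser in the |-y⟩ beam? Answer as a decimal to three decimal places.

First analyser (S_y): P(|-y⟩) = |⟨-y|ψ⟩|² = 8/12.
After stage 1 the state is |-y⟩; P(|-z⟩) = |⟨-z|-y⟩|² = 1/2.
After stage 2 the state is |-z⟩; P(|-y⟩) = |⟨-y|-z⟩|² = 1/2.
Joint probability = 8/12 × 1/2 × 1/2 = 0.167.

0.167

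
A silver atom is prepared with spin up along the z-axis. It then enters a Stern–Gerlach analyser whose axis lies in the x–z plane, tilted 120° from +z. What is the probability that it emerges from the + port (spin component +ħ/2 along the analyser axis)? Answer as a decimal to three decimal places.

For spin-½, the probability of finding spin-up along an axis at angle θ to the initial spin direction is cos²(θ/2); spin-down is sin²(θ/2).
θ = 120°, so P = cos²(60°) ≈ 0.250.

0.250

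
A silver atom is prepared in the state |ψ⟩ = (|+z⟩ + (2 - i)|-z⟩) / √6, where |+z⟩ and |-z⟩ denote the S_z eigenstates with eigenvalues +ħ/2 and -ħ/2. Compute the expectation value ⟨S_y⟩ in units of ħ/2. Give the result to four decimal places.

⟨σ_y⟩ = 2 Im(a* b)/(|a|²+|b|²) with a = 1, b = (2 - i).
a* b = (2 - i), so ⟨σ_y⟩ = -2/6.
⟨S_y⟩ = (ħ/2)·⟨σ_y⟩.

-0.3333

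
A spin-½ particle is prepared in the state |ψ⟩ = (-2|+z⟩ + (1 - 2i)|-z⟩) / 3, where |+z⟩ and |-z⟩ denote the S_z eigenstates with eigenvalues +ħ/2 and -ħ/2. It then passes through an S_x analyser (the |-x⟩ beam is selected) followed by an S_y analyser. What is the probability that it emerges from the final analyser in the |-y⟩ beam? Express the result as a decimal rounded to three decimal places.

0.361

First analyser (S_x): P(|-x⟩) = |⟨-x|ψ⟩|² = 13/18.
After stage 1 the state is |-x⟩; P(|-y⟩) = |⟨-y|-x⟩|² = 1/2.
Joint probability = 13/18 × 1/2 = 0.361.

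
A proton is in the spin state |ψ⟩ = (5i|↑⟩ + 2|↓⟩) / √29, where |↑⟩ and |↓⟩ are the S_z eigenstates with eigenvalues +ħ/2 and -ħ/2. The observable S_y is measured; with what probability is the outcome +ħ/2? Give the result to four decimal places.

|+y⟩ = (|↑⟩ + i|↓⟩)/√2, so ⟨+y|ψ⟩ = (3i) / (√2·√29).
P = |3i|² / 58 = 9/58.

0.1552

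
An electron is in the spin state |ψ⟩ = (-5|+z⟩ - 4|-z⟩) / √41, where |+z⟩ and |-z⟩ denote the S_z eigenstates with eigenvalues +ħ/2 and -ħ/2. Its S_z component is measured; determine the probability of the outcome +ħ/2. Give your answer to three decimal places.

The +ħ/2 outcome corresponds to |+z⟩. Its amplitude in |ψ⟩ is -5/√41.
P = |-5|² / 41 = 25/41.

0.610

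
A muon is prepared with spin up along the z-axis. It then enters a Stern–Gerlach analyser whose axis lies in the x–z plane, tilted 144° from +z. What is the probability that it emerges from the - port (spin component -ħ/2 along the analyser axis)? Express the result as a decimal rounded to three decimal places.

For spin-½, the probability of finding spin-up along an axis at angle θ to the initial spin direction is cos²(θ/2); spin-down is sin²(θ/2).
θ = 144°, so P = sin²(72°) ≈ 0.905.

0.905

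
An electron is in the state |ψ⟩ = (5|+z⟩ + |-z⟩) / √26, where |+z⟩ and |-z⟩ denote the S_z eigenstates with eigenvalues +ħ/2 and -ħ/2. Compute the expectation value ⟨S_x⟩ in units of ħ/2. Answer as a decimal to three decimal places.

⟨σ_x⟩ = 2 Re(a* b)/(|a|²+|b|²) with a = 5, b = 1.
a* b = 5, so ⟨σ_x⟩ = 10/26.
⟨S_x⟩ = (ħ/2)·⟨σ_x⟩.

0.385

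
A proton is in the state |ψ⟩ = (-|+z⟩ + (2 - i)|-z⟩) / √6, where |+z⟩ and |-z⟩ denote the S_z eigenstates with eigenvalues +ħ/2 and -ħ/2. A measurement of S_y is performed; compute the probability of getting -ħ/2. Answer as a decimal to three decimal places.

0.333

|-y⟩ = (|+z⟩ - i|-z⟩)/√2, so ⟨-y|ψ⟩ = (2i) / (√2·√6).
P = |2i|² / 12 = 4/12.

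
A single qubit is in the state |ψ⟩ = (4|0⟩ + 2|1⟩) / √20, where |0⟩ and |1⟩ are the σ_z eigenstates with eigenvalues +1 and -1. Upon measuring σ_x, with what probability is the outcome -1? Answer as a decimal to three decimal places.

0.100

|-x⟩ = (|0⟩ - |1⟩)/√2, so ⟨-x|ψ⟩ = (2) / (√2·√20).
P = |2|² / 40 = 4/40.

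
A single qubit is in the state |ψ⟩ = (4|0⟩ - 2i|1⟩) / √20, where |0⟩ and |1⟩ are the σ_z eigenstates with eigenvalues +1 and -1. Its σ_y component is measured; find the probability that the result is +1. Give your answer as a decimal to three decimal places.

0.100

|+y⟩ = (|0⟩ + i|1⟩)/√2, so ⟨+y|ψ⟩ = (2) / (√2·√20).
P = |2|² / 40 = 4/40.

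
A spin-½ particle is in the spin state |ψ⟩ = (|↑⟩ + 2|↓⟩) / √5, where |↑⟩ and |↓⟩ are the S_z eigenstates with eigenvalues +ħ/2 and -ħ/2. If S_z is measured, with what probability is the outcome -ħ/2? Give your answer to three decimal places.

The -ħ/2 outcome corresponds to |↓⟩. Its amplitude in |ψ⟩ is 2/√5.
P = |2|² / 5 = 4/5.

0.800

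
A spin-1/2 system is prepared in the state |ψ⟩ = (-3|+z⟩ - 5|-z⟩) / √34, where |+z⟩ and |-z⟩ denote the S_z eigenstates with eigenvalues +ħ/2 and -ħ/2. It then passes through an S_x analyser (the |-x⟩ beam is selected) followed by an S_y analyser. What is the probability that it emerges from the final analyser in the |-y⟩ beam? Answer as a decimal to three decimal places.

First analyser (S_x): P(|-x⟩) = |⟨-x|ψ⟩|² = 4/68.
After stage 1 the state is |-x⟩; P(|-y⟩) = |⟨-y|-x⟩|² = 1/2.
Joint probability = 4/68 × 1/2 = 0.029.

0.029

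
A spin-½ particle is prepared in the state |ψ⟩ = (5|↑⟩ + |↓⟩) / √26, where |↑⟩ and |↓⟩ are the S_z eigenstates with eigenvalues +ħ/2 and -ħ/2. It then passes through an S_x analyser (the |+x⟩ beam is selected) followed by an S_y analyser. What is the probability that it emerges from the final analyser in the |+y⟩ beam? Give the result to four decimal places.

First analyser (S_x): P(|+x⟩) = |⟨+x|ψ⟩|² = 36/52.
After stage 1 the state is |+x⟩; P(|+y⟩) = |⟨+y|+x⟩|² = 1/2.
Joint probability = 36/52 × 1/2 = 0.3462.

0.3462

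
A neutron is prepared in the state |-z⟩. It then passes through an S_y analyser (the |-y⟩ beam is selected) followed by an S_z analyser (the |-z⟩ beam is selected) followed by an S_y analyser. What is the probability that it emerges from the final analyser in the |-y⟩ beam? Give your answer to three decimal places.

First analyser (S_y): from |-z⟩, P(|-y⟩) = 1/2.
After stage 1 the state is |-y⟩; P(|-z⟩) = |⟨-z|-y⟩|² = 1/2.
After stage 2 the state is |-z⟩; P(|-y⟩) = |⟨-y|-z⟩|² = 1/2.
Joint probability = 1/2 × 1/2 × 1/2 = 0.125.

0.125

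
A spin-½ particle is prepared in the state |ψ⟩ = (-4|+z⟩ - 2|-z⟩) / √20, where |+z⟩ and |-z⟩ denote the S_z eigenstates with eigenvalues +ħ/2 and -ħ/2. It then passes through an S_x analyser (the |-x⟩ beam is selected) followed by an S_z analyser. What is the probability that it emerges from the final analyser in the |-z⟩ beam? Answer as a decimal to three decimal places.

0.050

First analyser (S_x): P(|-x⟩) = |⟨-x|ψ⟩|² = 4/40.
After stage 1 the state is |-x⟩; P(|-z⟩) = |⟨-z|-x⟩|² = 1/2.
Joint probability = 4/40 × 1/2 = 0.050.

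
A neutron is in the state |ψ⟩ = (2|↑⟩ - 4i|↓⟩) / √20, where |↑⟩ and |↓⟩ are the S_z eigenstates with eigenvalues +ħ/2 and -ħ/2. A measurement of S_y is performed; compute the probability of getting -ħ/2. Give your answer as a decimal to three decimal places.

0.900

|-y⟩ = (|↑⟩ - i|↓⟩)/√2, so ⟨-y|ψ⟩ = (6) / (√2·√20).
P = |6|² / 40 = 36/40.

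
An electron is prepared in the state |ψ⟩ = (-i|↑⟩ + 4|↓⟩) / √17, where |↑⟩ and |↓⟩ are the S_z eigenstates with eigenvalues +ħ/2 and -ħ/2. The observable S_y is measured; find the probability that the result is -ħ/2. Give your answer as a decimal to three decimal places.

0.265

|-y⟩ = (|↑⟩ - i|↓⟩)/√2, so ⟨-y|ψ⟩ = (3i) / (√2·√17).
P = |3i|² / 34 = 9/34.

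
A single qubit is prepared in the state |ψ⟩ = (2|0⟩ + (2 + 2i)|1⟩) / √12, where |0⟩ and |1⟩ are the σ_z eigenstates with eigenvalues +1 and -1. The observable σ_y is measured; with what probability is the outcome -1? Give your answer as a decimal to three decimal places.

|-y⟩ = (|0⟩ - i|1⟩)/√2, so ⟨-y|ψ⟩ = (2i) / (√2·√12).
P = |2i|² / 24 = 4/24.

0.167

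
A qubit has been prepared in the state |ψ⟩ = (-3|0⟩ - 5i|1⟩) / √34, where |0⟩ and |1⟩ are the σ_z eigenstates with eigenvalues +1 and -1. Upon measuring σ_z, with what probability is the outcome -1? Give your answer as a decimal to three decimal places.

0.735

The -1 outcome corresponds to |1⟩. Its amplitude in |ψ⟩ is -5i/√34.
P = |-5i|² / 34 = 25/34.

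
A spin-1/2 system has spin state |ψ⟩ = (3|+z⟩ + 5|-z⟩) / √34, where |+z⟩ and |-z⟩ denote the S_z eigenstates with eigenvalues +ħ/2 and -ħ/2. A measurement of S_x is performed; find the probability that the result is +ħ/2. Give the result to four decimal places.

0.9412

|+x⟩ = (|+z⟩ + |-z⟩)/√2, so ⟨+x|ψ⟩ = (8) / (√2·√34).
P = |8|² / 68 = 64/68.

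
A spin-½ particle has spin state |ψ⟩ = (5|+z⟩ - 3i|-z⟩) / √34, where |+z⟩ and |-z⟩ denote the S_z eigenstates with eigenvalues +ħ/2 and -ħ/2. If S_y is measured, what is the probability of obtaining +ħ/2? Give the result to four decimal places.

|+y⟩ = (|+z⟩ + i|-z⟩)/√2, so ⟨+y|ψ⟩ = (2) / (√2·√34).
P = |2|² / 68 = 4/68.

0.0588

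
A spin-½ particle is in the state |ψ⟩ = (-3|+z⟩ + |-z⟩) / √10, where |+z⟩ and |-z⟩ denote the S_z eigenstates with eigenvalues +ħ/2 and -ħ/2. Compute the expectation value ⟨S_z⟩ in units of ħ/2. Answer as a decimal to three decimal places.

⟨σ_z⟩ = |a|² - |b|² divided by |a|²+|b|², with a, b the |+z⟩, |-z⟩ amplitudes.
= (9 - 1)/10 = 8/10.
⟨S_z⟩ = (ħ/2)·⟨σ_z⟩.

0.800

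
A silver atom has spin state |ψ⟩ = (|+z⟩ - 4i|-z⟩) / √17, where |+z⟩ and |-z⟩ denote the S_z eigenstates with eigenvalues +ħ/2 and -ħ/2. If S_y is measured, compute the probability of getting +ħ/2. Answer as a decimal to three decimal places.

|+y⟩ = (|+z⟩ + i|-z⟩)/√2, so ⟨+y|ψ⟩ = (-3) / (√2·√17).
P = |-3|² / 34 = 9/34.

0.265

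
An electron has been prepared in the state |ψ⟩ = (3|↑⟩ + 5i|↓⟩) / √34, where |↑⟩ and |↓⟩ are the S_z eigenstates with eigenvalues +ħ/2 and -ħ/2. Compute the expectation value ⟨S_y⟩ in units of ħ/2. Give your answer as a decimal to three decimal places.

0.882

⟨σ_y⟩ = 2 Im(a* b)/(|a|²+|b|²) with a = 3, b = 5i.
a* b = 15i, so ⟨σ_y⟩ = 30/34.
⟨S_y⟩ = (ħ/2)·⟨σ_y⟩.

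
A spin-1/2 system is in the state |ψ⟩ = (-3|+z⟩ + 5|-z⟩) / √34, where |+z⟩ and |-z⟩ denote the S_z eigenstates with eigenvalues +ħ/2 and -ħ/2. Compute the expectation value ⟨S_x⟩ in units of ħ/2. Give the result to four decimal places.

-0.8824

⟨σ_x⟩ = 2 Re(a* b)/(|a|²+|b|²) with a = -3, b = 5.
a* b = -15, so ⟨σ_x⟩ = -30/34.
⟨S_x⟩ = (ħ/2)·⟨σ_x⟩.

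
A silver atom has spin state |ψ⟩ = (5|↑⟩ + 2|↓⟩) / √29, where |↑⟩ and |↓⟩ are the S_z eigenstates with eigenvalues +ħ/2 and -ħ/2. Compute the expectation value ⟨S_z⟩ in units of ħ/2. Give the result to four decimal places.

⟨σ_z⟩ = |a|² - |b|² divided by |a|²+|b|², with a, b the |↑⟩, |↓⟩ amplitudes.
= (25 - 4)/29 = 21/29.
⟨S_z⟩ = (ħ/2)·⟨σ_z⟩.

0.7241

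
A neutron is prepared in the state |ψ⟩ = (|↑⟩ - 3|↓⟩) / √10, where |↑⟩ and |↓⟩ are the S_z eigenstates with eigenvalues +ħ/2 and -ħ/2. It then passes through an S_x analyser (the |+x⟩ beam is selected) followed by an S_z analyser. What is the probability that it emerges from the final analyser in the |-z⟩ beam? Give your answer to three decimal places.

0.100

First analyser (S_x): P(|+x⟩) = |⟨+x|ψ⟩|² = 4/20.
After stage 1 the state is |+x⟩; P(|-z⟩) = |⟨-z|+x⟩|² = 1/2.
Joint probability = 4/20 × 1/2 = 0.100.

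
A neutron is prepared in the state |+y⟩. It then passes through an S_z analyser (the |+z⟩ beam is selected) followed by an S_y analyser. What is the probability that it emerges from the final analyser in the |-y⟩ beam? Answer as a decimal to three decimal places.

0.250

First analyser (S_z): from |+y⟩, P(|+z⟩) = 1/2.
After stage 1 the state is |+z⟩; P(|-y⟩) = |⟨-y|+z⟩|² = 1/2.
Joint probability = 1/2 × 1/2 = 0.250.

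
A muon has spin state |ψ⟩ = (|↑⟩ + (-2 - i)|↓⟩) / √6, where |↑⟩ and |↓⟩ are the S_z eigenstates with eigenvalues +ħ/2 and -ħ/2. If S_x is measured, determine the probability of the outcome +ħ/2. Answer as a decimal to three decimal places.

|+x⟩ = (|↑⟩ + |↓⟩)/√2, so ⟨+x|ψ⟩ = (-1 - i) / (√2·√6).
P = |-1 - i|² / 12 = 2/12.

0.167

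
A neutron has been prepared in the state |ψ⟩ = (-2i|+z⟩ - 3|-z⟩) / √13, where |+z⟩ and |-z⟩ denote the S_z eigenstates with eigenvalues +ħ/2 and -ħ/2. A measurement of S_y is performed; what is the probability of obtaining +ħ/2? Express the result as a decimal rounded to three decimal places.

|+y⟩ = (|+z⟩ + i|-z⟩)/√2, so ⟨+y|ψ⟩ = (i) / (√2·√13).
P = |i|² / 26 = 1/26.

0.038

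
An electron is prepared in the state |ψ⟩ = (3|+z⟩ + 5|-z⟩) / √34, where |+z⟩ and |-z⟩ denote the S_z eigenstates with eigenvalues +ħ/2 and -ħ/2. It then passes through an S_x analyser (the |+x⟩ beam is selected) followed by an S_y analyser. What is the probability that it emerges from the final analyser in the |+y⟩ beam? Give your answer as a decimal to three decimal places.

0.471

First analyser (S_x): P(|+x⟩) = |⟨+x|ψ⟩|² = 64/68.
After stage 1 the state is |+x⟩; P(|+y⟩) = |⟨+y|+x⟩|² = 1/2.
Joint probability = 64/68 × 1/2 = 0.471.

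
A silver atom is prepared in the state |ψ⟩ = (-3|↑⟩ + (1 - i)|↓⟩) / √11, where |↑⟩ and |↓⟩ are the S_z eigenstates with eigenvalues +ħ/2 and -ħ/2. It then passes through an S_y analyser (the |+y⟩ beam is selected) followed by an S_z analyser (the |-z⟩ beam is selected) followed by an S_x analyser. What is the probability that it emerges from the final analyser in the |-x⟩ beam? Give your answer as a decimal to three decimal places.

First analyser (S_y): P(|+y⟩) = |⟨+y|ψ⟩|² = 17/22.
After stage 1 the state is |+y⟩; P(|-z⟩) = |⟨-z|+y⟩|² = 1/2.
After stage 2 the state is |-z⟩; P(|-x⟩) = |⟨-x|-z⟩|² = 1/2.
Joint probability = 17/22 × 1/2 × 1/2 = 0.193.

0.193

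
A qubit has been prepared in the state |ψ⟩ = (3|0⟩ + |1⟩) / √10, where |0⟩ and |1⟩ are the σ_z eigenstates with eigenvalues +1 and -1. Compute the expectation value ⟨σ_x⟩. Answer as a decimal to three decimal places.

0.600

⟨σ_x⟩ = 2 Re(a* b)/(|a|²+|b|²) with a = 3, b = 1.
a* b = 3, so ⟨σ_x⟩ = 6/10.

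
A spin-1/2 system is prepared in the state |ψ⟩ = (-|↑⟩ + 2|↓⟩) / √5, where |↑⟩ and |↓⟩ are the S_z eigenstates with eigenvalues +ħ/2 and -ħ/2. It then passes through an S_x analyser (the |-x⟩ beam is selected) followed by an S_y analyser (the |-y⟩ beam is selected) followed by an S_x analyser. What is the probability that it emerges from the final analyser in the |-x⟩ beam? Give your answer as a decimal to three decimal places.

First analyser (S_x): P(|-x⟩) = |⟨-x|ψ⟩|² = 9/10.
After stage 1 the state is |-x⟩; P(|-y⟩) = |⟨-y|-x⟩|² = 1/2.
After stage 2 the state is |-y⟩; P(|-x⟩) = |⟨-x|-y⟩|² = 1/2.
Joint probability = 9/10 × 1/2 × 1/2 = 0.225.

0.225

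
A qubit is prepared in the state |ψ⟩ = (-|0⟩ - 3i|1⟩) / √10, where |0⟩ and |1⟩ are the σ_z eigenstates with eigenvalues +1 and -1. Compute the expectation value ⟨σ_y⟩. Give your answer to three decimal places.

0.600

⟨σ_y⟩ = 2 Im(a* b)/(|a|²+|b|²) with a = -1, b = -3i.
a* b = 3i, so ⟨σ_y⟩ = 6/10.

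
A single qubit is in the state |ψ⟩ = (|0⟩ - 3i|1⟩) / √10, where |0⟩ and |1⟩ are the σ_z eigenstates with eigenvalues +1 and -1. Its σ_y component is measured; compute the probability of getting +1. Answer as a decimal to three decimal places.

|+y⟩ = (|0⟩ + i|1⟩)/√2, so ⟨+y|ψ⟩ = (-2) / (√2·√10).
P = |-2|² / 20 = 4/20.

0.200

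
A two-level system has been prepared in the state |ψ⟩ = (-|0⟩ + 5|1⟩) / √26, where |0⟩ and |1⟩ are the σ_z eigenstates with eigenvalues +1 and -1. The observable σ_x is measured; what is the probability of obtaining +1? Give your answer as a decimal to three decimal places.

0.308

|+x⟩ = (|0⟩ + |1⟩)/√2, so ⟨+x|ψ⟩ = (4) / (√2·√26).
P = |4|² / 52 = 16/52.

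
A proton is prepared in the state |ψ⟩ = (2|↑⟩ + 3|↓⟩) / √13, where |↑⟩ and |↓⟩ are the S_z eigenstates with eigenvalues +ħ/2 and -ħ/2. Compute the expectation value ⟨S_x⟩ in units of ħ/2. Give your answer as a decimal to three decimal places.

⟨σ_x⟩ = 2 Re(a* b)/(|a|²+|b|²) with a = 2, b = 3.
a* b = 6, so ⟨σ_x⟩ = 12/13.
⟨S_x⟩ = (ħ/2)·⟨σ_x⟩.

0.923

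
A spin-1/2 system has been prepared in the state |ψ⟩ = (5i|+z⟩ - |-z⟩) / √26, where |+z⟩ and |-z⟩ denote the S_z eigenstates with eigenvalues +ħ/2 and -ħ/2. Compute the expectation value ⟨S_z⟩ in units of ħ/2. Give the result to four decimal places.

0.9231

⟨σ_z⟩ = |a|² - |b|² divided by |a|²+|b|², with a, b the |+z⟩, |-z⟩ amplitudes.
= (25 - 1)/26 = 24/26.
⟨S_z⟩ = (ħ/2)·⟨σ_z⟩.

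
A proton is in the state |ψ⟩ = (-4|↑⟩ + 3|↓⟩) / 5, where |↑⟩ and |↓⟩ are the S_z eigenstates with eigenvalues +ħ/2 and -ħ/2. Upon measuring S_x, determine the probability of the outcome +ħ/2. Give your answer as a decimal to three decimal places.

|+x⟩ = (|↑⟩ + |↓⟩)/√2, so ⟨+x|ψ⟩ = (-1) / (√2·5).
P = |-1|² / 50 = 1/50.

0.020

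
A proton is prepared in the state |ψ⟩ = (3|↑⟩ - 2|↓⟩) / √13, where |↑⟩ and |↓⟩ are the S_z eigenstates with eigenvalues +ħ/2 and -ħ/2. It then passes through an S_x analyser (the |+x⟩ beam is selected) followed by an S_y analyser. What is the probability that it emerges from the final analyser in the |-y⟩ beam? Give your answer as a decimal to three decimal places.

First analyser (S_x): P(|+x⟩) = |⟨+x|ψ⟩|² = 1/26.
After stage 1 the state is |+x⟩; P(|-y⟩) = |⟨-y|+x⟩|² = 1/2.
Joint probability = 1/26 × 1/2 = 0.019.

0.019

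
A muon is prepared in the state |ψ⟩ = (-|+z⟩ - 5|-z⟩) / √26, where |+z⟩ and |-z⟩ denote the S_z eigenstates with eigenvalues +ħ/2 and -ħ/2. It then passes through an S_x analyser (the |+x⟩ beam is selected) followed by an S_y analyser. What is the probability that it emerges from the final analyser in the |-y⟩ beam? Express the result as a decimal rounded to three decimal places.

0.346

First analyser (S_x): P(|+x⟩) = |⟨+x|ψ⟩|² = 36/52.
After stage 1 the state is |+x⟩; P(|-y⟩) = |⟨-y|+x⟩|² = 1/2.
Joint probability = 36/52 × 1/2 = 0.346.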